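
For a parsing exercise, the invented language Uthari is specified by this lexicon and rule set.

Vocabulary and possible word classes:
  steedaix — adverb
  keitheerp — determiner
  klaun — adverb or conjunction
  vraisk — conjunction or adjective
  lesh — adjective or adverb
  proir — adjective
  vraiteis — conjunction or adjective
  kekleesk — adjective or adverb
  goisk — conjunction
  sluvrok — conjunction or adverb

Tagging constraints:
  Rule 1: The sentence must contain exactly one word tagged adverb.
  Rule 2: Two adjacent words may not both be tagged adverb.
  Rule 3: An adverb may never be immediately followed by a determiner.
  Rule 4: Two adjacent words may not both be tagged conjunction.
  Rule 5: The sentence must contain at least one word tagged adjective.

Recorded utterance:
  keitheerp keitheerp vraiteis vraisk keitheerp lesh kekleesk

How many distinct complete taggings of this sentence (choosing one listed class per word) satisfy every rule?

6

Candidates per position — 1:keitheerp {determiner}; 2:keitheerp {determiner}; 3:vraiteis {conjunction,adjective}; 4:vraisk {conjunction,adjective}; 5:keitheerp {determiner}; 6:lesh {adjective,adverb}; 7:kekleesk {adjective,adverb}.
There are 16 candidate sequences in total.
Checking each against the rules leaves 6 sequences.
Count = 6.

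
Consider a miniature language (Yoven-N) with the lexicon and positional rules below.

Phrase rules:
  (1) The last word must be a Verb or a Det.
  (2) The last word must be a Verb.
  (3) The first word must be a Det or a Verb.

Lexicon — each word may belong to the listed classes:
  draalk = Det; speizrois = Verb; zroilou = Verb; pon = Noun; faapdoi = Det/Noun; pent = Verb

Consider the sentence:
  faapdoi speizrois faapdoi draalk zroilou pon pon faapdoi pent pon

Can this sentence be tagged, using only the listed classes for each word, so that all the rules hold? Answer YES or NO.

Candidates per position — 1:faapdoi {Det,Noun}; 2:speizrois {Verb}; 3:faapdoi {Det,Noun}; 4:draalk {Det}; 5:zroilou {Verb}; 6:pon {Noun}; 7:pon {Noun}; 8:faapdoi {Det,Noun}; 9:pent {Verb}; 10:pon {Noun}.
Rule 1 cannot be satisfied by any choice of tags from the lexicon.
So there is no consistent tagging.

NO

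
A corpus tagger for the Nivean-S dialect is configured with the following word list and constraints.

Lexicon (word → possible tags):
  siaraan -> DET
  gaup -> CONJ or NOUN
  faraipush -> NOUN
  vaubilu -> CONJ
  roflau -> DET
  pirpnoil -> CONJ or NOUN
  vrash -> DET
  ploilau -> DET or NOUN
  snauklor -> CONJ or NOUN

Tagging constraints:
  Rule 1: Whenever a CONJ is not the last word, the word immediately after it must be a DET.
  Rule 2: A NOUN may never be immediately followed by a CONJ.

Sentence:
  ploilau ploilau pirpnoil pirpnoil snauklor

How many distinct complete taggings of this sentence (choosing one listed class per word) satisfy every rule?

4

Candidates per position — 1:ploilau {DET,NOUN}; 2:ploilau {DET,NOUN}; 3:pirpnoil {CONJ,NOUN}; 4:pirpnoil {CONJ,NOUN}; 5:snauklor {CONJ,NOUN}.
There are 32 candidate sequences in total.
The sequences that satisfy every rule: DET DET NOUN NOUN NOUN; DET NOUN NOUN NOUN NOUN; NOUN DET NOUN NOUN NOUN; NOUN NOUN NOUN NOUN NOUN.
Count = 4.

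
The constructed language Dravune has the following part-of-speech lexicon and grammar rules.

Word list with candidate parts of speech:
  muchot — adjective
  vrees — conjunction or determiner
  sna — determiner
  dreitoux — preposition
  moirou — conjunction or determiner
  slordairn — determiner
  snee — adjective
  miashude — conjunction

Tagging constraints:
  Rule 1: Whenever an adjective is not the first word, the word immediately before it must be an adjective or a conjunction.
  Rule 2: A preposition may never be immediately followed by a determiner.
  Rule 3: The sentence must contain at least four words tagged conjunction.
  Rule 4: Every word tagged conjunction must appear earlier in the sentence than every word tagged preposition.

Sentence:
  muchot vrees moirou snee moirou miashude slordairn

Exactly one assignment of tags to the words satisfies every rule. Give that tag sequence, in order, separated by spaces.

Candidates per position — 1:muchot {adjective}; 2:vrees {conjunction,determiner}; 3:moirou {conjunction,determiner}; 4:snee {adjective}; 5:moirou {conjunction,determiner}; 6:miashude {conjunction}; 7:slordairn {determiner}.
Word 2 cannot be determiner — rule 3 would then fail for every completion. It is conjunction.
Word 3 cannot be determiner — rule 1 would then fail for every completion. It is conjunction.
Word 5 cannot be determiner — rule 3 would then fail for every completion. It is conjunction.
That leaves exactly one tagging: adjective conjunction conjunction adjective conjunction conjunction determiner.
Verifying each rule — rule 1 holds; rule 2 holds; rule 3 holds; rule 4 holds.

adjective conjunction conjunction adjective conjunction conjunction determiner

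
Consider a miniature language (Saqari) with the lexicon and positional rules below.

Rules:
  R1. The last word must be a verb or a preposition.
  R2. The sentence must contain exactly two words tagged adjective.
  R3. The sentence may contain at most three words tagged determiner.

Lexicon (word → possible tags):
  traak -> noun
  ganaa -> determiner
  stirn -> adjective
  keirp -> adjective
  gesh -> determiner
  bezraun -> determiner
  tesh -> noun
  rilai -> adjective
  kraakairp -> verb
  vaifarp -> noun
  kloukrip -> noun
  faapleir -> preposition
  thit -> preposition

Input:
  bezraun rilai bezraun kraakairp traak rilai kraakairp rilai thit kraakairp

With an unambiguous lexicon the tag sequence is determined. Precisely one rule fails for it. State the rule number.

2

Fixed tagging: determiner adjective determiner verb noun adjective verb adjective preposition verb.
Rule check: R1 holds, R2 violated, R3 holds.
Only rule 2 fails.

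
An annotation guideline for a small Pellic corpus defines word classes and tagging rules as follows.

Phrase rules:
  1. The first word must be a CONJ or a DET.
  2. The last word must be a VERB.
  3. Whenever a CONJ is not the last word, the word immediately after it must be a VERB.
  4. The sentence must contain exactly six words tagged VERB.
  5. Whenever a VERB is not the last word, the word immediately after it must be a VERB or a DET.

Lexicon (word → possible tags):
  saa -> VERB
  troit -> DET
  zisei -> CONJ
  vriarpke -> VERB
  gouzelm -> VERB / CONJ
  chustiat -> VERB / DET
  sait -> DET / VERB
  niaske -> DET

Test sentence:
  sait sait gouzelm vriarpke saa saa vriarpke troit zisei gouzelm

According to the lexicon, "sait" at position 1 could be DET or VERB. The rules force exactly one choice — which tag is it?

Candidates per position — 1:sait {DET,VERB}; 2:sait {DET,VERB}; 3:gouzelm {VERB,CONJ}; 4:vriarpke {VERB}; 5:saa {VERB}; 6:saa {VERB}; 7:vriarpke {VERB}; 8:troit {DET}; 9:zisei {CONJ}; 10:gouzelm {VERB,CONJ}.
At position 1, choosing VERB makes rule 1 impossible to satisfy; hence DET.
At position 10, choosing CONJ makes rule 2 impossible to satisfy; hence VERB.
The remaining ambiguous positions (2, 3) are resolved jointly — only one combination satisfies every rule.
So the tagging must be: DET DET VERB VERB VERB VERB VERB DET CONJ VERB.
Checking: rule 1 holds; rule 2 holds; rule 3 holds; rule 4 holds; rule 5 holds.

DET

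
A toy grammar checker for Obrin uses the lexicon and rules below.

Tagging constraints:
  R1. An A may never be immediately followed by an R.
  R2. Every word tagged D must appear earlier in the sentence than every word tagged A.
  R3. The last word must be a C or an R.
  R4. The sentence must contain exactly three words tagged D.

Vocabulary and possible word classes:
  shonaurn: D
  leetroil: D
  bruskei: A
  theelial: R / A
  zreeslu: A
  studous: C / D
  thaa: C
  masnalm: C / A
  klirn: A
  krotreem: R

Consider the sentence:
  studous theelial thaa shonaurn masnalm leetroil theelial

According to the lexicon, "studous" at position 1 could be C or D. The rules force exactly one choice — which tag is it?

D

Candidates per position — 1:studous {C,D}; 2:theelial {R,A}; 3:thaa {C}; 4:shonaurn {D}; 5:masnalm {C,A}; 6:leetroil {D}; 7:theelial {R,A}.
At position 1, choosing C makes rule 4 impossible to satisfy; hence D.
At position 2, choosing A makes rule 2 impossible to satisfy; hence R.
At position 5, choosing A makes rule 2 impossible to satisfy; hence C.
At position 7, choosing A makes rule 3 impossible to satisfy; hence R.
So the tagging must be: D R C D C D R.
Check: rule 1 ok; rule 2 ok; rule 3 ok; rule 4 ok.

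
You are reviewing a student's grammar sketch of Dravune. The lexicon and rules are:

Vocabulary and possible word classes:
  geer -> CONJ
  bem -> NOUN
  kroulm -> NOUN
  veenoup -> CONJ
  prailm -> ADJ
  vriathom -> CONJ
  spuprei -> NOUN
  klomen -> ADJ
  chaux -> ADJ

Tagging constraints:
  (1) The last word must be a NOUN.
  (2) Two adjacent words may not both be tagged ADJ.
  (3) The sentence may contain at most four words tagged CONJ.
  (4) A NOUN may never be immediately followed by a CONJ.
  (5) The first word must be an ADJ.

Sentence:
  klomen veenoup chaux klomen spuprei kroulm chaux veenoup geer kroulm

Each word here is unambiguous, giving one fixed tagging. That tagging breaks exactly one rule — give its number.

Fixed tagging: ADJ CONJ ADJ ADJ NOUN NOUN ADJ CONJ CONJ NOUN.
Checking each rule: R1 ✓, R2 ✗, R3 ✓, R4 ✓, R5 ✓.
Only rule 2 fails.

2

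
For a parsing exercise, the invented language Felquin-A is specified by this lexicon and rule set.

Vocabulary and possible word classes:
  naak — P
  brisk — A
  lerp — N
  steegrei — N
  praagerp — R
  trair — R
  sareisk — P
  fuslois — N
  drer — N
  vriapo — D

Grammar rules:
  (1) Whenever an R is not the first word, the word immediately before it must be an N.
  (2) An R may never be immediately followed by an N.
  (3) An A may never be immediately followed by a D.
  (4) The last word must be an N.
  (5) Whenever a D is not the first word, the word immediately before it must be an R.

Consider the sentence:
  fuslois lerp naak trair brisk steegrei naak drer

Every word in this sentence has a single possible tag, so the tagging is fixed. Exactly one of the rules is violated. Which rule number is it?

Fixed tagging: N N P R A N P N.
Checking each rule: R1 fails, R2 ok, R3 ok, R4 ok, R5 ok.
Only rule 1 fails.

1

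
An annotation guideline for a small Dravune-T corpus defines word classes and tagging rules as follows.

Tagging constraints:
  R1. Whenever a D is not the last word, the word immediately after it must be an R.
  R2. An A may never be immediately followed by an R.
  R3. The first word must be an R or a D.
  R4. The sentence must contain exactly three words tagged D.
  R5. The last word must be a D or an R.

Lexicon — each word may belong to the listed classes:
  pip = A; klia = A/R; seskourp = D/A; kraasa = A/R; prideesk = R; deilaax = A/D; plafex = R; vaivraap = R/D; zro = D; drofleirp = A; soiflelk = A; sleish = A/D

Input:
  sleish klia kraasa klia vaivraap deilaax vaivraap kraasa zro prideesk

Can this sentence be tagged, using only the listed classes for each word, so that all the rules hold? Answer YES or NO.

YES

Candidates per position — 1:sleish {A,D}; 2:klia {A,R}; 3:kraasa {A,R}; 4:klia {A,R}; 5:vaivraap {R,D}; 6:deilaax {A,D}; 7:vaivraap {R,D}; 8:kraasa {A,R}; 9:zro {D}; 10:prideesk {R}.
One satisfying assignment: D R R R R A D R D R.
Checking: rule 1 ok; rule 2 ok; rule 3 ok; rule 4 ok; rule 5 ok.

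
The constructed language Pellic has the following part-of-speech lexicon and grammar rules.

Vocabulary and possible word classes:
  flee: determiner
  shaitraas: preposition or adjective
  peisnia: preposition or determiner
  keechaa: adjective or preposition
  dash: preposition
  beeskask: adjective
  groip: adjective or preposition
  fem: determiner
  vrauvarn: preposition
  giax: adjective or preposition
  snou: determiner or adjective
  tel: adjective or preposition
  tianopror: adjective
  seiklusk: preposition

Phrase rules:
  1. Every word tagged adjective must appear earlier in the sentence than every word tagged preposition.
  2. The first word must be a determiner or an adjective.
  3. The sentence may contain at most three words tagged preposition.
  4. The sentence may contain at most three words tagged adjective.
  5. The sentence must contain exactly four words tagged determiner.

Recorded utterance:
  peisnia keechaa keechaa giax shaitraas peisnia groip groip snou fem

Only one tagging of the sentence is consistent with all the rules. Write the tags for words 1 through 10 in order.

Candidates per position — 1:peisnia {preposition,determiner}; 2:keechaa {adjective,preposition}; 3:keechaa {adjective,preposition}; 4:giax {adjective,preposition}; 5:shaitraas {preposition,adjective}; 6:peisnia {preposition,determiner}; 7:groip {adjective,preposition}; 8:groip {adjective,preposition}; 9:snou {determiner,adjective}; 10:fem {determiner}.
Position 1: tagging it preposition would leave rule 2 unsatisfiable, so it must be determiner.
Position 6: tagging it preposition would leave rule 5 unsatisfiable, so it must be determiner.
Position 9: tagging it adjective would leave rule 5 unsatisfiable, so it must be determiner.
The remaining ambiguous positions (2, 3, 4, 5, 7, 8) are resolved jointly — only one combination satisfies every rule.
That leaves exactly one tagging: determiner adjective adjective adjective preposition determiner preposition preposition determiner determiner.
Check: rule 1 ✓; rule 2 ✓; rule 3 ✓; rule 4 ✓; rule 5 ✓.

determiner adjective adjective adjective preposition determiner preposition preposition determiner determiner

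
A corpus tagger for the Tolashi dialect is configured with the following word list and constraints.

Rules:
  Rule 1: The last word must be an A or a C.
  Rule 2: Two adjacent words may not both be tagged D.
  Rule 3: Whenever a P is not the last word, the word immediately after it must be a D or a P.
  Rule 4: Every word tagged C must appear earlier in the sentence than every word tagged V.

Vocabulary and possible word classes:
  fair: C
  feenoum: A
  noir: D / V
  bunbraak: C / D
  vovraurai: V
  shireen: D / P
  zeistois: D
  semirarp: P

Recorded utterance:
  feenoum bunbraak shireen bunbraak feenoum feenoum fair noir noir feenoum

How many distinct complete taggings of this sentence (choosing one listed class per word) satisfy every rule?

Candidates per position — 1:feenoum {A}; 2:bunbraak {C,D}; 3:shireen {D,P}; 4:bunbraak {C,D}; 5:feenoum {A}; 6:feenoum {A}; 7:fair {C}; 8:noir {D,V}; 9:noir {D,V}; 10:feenoum {A}.
There are 32 candidate sequences in total.
Checking each against the rules leaves 9 sequences.
Count = 9.

9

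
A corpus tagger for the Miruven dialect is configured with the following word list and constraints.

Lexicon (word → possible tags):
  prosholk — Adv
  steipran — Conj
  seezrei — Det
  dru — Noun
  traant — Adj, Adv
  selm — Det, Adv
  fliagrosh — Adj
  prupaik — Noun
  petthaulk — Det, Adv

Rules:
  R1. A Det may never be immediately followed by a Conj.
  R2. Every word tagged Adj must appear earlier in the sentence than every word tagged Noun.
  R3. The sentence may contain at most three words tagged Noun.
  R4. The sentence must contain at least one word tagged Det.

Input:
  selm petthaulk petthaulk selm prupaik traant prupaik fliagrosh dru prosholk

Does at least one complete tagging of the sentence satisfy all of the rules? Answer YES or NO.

Candidates per position — 1:selm {Det,Adv}; 2:petthaulk {Det,Adv}; 3:petthaulk {Det,Adv}; 4:selm {Det,Adv}; 5:prupaik {Noun}; 6:traant {Adj,Adv}; 7:prupaik {Noun}; 8:fliagrosh {Adj}; 9:dru {Noun}; 10:prosholk {Adv}.
Rule 2 cannot be satisfied by any choice of tags from the lexicon.
So there is no consistent tagging.

NO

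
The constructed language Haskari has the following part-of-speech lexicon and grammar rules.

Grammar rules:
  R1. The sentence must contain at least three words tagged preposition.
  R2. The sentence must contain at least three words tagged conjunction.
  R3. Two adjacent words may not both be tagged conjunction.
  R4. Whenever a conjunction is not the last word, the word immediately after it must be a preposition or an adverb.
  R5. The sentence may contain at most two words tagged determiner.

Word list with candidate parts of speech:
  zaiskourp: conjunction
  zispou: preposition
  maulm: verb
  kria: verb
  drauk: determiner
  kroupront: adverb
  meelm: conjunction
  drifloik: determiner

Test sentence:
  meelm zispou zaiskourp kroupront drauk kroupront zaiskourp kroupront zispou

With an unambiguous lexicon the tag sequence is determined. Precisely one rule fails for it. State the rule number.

Fixed tagging: conjunction preposition conjunction adverb determiner adverb conjunction adverb preposition.
Checking each rule: R1 violated, R2 holds, R3 holds, R4 holds, R5 holds.
Only rule 1 fails.

1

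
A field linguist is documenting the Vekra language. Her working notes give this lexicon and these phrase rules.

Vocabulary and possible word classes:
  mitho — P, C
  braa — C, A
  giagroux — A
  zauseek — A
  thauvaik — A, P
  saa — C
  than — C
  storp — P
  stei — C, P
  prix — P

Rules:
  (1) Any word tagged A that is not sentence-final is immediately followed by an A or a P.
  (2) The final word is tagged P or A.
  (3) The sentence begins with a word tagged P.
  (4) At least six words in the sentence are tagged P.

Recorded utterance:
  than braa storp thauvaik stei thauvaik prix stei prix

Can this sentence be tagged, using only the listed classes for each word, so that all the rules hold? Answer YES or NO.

Candidates per position — 1:than {C}; 2:braa {C,A}; 3:storp {P}; 4:thauvaik {A,P}; 5:stei {C,P}; 6:thauvaik {A,P}; 7:prix {P}; 8:stei {C,P}; 9:prix {P}.
Rule 3 cannot be satisfied by any choice of tags from the lexicon.
So there is no consistent tagging.

NO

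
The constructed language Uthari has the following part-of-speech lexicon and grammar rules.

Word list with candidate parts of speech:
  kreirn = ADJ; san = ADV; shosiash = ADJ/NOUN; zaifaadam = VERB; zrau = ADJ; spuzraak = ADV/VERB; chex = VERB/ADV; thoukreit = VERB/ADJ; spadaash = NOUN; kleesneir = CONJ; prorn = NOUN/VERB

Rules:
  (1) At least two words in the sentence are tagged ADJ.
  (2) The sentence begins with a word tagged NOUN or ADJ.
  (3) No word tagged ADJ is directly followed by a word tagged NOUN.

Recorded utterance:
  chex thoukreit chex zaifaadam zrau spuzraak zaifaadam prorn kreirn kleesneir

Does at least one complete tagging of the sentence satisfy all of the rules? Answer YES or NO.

Candidates per position — 1:chex {VERB,ADV}; 2:thoukreit {VERB,ADJ}; 3:chex {VERB,ADV}; 4:zaifaadam {VERB}; 5:zrau {ADJ}; 6:spuzraak {ADV,VERB}; 7:zaifaadam {VERB}; 8:prorn {NOUN,VERB}; 9:kreirn {ADJ}; 10:kleesneir {CONJ}.
Rule 2 cannot be satisfied by any choice of tags from the lexicon.
So there is no consistent tagging.

NO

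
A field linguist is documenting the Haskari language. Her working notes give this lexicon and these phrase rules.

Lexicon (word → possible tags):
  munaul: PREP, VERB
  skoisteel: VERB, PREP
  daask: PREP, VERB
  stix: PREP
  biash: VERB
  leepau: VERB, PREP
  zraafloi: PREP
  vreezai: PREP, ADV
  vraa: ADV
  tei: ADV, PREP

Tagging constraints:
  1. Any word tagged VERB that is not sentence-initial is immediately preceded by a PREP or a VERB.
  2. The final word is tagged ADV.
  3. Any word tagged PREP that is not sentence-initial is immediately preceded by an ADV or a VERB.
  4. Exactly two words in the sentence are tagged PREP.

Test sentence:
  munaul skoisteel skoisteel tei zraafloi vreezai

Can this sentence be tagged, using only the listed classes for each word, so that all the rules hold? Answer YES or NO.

Candidates per position — 1:munaul {PREP,VERB}; 2:skoisteel {VERB,PREP}; 3:skoisteel {VERB,PREP}; 4:tei {ADV,PREP}; 5:zraafloi {PREP}; 6:vreezai {PREP,ADV}.
One satisfying assignment: VERB PREP VERB ADV PREP ADV.
Verifying each rule — rule 1 satisfied; rule 2 satisfied; rule 3 satisfied; rule 4 satisfied.

YES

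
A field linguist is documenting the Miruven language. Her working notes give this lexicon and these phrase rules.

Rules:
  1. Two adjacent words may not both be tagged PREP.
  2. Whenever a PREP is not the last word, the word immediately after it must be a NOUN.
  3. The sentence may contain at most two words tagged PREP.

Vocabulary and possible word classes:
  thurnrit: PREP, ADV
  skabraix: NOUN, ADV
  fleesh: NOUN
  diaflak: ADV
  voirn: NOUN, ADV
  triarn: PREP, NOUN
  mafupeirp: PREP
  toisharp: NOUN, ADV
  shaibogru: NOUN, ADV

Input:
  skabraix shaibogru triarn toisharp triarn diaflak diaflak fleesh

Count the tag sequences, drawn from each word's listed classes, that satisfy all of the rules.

Candidates per position — 1:skabraix {NOUN,ADV}; 2:shaibogru {NOUN,ADV}; 3:triarn {PREP,NOUN}; 4:toisharp {NOUN,ADV}; 5:triarn {PREP,NOUN}; 6:diaflak {ADV}; 7:diaflak {ADV}; 8:fleesh {NOUN}.
There are 32 candidate sequences in total.
Checking each against the rules leaves 12 sequences.
Count = 12.

12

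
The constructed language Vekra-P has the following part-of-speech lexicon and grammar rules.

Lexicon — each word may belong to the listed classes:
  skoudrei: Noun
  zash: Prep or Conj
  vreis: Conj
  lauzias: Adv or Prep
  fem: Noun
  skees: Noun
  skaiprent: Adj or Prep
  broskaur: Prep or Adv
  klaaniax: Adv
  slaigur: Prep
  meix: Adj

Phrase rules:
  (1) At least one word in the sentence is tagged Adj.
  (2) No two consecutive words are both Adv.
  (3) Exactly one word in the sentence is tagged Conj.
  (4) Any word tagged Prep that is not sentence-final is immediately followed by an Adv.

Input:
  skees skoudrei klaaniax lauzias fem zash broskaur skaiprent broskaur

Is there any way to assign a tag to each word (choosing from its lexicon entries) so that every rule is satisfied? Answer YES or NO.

Candidates per position — 1:skees {Noun}; 2:skoudrei {Noun}; 3:klaaniax {Adv}; 4:lauzias {Adv,Prep}; 5:fem {Noun}; 6:zash {Prep,Conj}; 7:broskaur {Prep,Adv}; 8:skaiprent {Adj,Prep}; 9:broskaur {Prep,Adv}.
Every candidate sequence violates at least one rule; no consistent tagging exists.

NO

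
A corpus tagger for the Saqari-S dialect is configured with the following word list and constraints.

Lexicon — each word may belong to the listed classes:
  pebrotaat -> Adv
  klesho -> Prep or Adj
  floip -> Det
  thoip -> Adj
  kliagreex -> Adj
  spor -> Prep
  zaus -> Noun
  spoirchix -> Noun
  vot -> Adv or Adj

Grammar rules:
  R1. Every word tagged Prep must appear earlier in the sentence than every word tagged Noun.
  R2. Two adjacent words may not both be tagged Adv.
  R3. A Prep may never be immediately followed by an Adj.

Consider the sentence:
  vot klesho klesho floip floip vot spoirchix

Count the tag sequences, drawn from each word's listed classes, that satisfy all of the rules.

12

Candidates per position — 1:vot {Adv,Adj}; 2:klesho {Prep,Adj}; 3:klesho {Prep,Adj}; 4:floip {Det}; 5:floip {Det}; 6:vot {Adv,Adj}; 7:spoirchix {Noun}.
There are 16 candidate sequences in total.
Checking each against the rules leaves 12 sequences.
Count = 12.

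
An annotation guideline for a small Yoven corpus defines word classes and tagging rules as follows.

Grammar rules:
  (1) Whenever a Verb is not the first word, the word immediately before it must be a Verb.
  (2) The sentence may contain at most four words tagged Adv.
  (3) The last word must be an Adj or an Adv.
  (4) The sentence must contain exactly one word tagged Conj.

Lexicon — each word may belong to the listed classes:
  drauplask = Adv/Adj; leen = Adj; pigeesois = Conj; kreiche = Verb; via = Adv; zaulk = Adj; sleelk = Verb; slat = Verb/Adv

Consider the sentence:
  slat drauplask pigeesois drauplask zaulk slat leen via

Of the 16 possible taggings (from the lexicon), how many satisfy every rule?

Candidates per position — 1:slat {Verb,Adv}; 2:drauplask {Adv,Adj}; 3:pigeesois {Conj}; 4:drauplask {Adv,Adj}; 5:zaulk {Adj}; 6:slat {Verb,Adv}; 7:leen {Adj}; 8:via {Adv}.
There are 16 candidate sequences in total.
Checking each against the rules leaves 7 sequences.
Count = 7.

7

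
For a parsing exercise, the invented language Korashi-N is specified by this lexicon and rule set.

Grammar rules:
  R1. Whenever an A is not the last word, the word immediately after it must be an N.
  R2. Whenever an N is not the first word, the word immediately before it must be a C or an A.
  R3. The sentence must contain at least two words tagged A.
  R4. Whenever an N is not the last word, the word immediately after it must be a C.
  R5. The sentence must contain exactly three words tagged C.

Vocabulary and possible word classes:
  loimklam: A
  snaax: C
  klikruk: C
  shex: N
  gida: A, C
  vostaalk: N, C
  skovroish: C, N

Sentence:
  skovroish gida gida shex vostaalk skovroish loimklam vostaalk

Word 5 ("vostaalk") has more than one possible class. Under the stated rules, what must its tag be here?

Candidates per position — 1:skovroish {C,N}; 2:gida {A,C}; 3:gida {A,C}; 4:shex {N}; 5:vostaalk {N,C}; 6:skovroish {C,N}; 7:loimklam {A}; 8:vostaalk {N,C}.
At position 2, choosing A makes rule 1 impossible to satisfy; hence C.
At position 3, choosing C makes rule 3 impossible to satisfy; hence A.
At position 5, choosing N makes rule 2 impossible to satisfy; hence C.
At position 6, choosing N makes rule 4 impossible to satisfy; hence C.
At position 8, choosing C makes rule 1 impossible to satisfy; hence N.
At position 1, choosing C makes rule 5 impossible to satisfy; hence N.
So the tagging must be: N C A N C C A N.
Verifying each rule — rule 1 holds; rule 2 holds; rule 3 holds; rule 4 holds; rule 5 holds.

C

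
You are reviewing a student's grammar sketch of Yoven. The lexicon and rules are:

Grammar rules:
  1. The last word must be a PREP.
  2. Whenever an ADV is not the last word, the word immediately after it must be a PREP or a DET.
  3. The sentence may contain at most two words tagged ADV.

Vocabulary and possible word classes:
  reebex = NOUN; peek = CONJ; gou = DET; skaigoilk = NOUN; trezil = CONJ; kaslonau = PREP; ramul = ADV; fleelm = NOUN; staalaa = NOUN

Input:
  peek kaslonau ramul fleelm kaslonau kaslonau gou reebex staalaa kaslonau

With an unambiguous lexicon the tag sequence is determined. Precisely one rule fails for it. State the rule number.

Fixed tagging: CONJ PREP ADV NOUN PREP PREP DET NOUN NOUN PREP.
Rule check: R1 holds, R2 violated, R3 holds.
Only rule 2 fails.

2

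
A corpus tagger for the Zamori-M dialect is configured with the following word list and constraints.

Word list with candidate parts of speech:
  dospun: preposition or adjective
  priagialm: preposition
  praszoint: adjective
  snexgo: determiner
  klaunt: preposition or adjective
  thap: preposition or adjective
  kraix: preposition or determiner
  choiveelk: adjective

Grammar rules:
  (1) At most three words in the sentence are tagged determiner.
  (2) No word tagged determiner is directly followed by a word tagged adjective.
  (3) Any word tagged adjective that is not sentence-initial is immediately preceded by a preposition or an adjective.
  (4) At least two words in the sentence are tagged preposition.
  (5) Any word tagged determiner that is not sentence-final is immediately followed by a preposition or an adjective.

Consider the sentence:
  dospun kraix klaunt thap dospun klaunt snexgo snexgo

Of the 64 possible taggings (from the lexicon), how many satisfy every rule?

0

Candidates per position — 1:dospun {preposition,adjective}; 2:kraix {preposition,determiner}; 3:klaunt {preposition,adjective}; 4:thap {preposition,adjective}; 5:dospun {preposition,adjective}; 6:klaunt {preposition,adjective}; 7:snexgo {determiner}; 8:snexgo {determiner}.
There are 64 candidate sequences in total.
Rule 5 cannot be satisfied by any choice of tags from the lexicon.
So there is no consistent tagging.
Count = 0.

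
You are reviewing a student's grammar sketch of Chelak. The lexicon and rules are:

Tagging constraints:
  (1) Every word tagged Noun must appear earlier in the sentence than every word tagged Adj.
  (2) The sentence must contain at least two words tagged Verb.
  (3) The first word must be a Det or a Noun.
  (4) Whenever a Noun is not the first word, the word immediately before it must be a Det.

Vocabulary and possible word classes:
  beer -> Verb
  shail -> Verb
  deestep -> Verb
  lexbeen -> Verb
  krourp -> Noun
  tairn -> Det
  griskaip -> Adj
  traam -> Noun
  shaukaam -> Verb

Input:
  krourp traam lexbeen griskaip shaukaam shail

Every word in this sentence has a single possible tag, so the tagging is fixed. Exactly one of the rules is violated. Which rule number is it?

4

Fixed tagging: Noun Noun Verb Adj Verb Verb.
Rule check: R1 ✓, R2 ✓, R3 ✓, R4 ✗.
Only rule 4 fails.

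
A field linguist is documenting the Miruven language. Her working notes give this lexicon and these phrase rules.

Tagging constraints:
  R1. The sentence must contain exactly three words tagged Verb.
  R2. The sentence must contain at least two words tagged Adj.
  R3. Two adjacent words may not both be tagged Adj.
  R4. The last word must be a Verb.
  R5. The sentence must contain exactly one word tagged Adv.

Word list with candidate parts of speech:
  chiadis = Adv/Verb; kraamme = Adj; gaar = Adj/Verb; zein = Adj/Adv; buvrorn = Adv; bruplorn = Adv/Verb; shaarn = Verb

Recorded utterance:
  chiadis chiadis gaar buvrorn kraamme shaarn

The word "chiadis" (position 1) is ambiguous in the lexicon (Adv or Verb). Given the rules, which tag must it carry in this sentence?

Verb

Candidates per position — 1:chiadis {Adv,Verb}; 2:chiadis {Adv,Verb}; 3:gaar {Adj,Verb}; 4:buvrorn {Adv}; 5:kraamme {Adj}; 6:shaarn {Verb}.
Word 1 cannot be Adv — rule 5 would then fail for every completion. It is Verb.
Word 2 cannot be Adv — rule 5 would then fail for every completion. It is Verb.
Word 3 cannot be Verb — rule 1 would then fail for every completion. It is Adj.
The unique satisfying tagging is: Verb Verb Adj Adv Adj Verb.
Verifying each rule — rule 1 ok; rule 2 ok; rule 3 ok; rule 4 ok; rule 5 ok.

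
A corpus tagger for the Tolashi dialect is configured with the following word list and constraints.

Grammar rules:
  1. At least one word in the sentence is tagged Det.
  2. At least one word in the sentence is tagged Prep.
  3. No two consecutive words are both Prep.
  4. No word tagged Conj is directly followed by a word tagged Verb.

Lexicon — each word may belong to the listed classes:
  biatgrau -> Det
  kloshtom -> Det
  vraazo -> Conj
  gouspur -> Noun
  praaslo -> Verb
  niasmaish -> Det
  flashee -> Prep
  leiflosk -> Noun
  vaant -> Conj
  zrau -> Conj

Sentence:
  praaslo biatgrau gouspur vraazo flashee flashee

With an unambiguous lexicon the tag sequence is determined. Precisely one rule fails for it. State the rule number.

Fixed tagging: Verb Det Noun Conj Prep Prep.
Applying the rules: R1 ✓, R2 ✓, R3 ✗, R4 ✓.
Only rule 3 fails.

3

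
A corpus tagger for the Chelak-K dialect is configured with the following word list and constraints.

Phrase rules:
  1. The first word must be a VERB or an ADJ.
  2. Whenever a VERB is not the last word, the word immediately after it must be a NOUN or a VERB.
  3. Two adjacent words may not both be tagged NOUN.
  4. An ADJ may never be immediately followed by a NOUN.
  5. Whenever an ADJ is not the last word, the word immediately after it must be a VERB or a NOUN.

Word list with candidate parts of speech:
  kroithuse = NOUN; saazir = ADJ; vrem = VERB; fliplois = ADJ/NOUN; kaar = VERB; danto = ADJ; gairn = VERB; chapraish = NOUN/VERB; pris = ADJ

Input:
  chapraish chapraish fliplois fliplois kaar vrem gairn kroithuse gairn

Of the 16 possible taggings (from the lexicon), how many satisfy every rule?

1

Candidates per position — 1:chapraish {NOUN,VERB}; 2:chapraish {NOUN,VERB}; 3:fliplois {ADJ,NOUN}; 4:fliplois {ADJ,NOUN}; 5:kaar {VERB}; 6:vrem {VERB}; 7:gairn {VERB}; 8:kroithuse {NOUN}; 9:gairn {VERB}.
There are 16 candidate sequences in total.
The sequences that satisfy every rule: VERB VERB NOUN ADJ VERB VERB VERB NOUN VERB.
Count = 1.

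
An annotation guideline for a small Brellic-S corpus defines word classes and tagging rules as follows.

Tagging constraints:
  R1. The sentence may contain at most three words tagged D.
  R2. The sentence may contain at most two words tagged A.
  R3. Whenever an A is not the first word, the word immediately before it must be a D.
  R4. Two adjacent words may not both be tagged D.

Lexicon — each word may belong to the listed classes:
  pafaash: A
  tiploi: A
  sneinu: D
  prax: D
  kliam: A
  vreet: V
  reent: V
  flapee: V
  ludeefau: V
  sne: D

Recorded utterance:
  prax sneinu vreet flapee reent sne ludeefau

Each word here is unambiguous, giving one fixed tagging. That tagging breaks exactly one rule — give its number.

Fixed tagging: D D V V V D V.
Applying the rules: R1 ✓, R2 ✓, R3 ✓, R4 ✗.
Only rule 4 fails.

4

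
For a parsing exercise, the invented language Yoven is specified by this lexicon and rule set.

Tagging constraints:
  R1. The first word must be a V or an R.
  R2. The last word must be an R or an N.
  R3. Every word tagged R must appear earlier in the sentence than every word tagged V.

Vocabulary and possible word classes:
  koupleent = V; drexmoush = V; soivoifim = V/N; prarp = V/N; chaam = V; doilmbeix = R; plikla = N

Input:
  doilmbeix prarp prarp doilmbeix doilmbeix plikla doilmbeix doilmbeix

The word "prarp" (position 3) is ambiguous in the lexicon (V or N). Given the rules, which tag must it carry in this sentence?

Candidates per position — 1:doilmbeix {R}; 2:prarp {V,N}; 3:prarp {V,N}; 4:doilmbeix {R}; 5:doilmbeix {R}; 6:plikla {N}; 7:doilmbeix {R}; 8:doilmbeix {R}.
Position 2: tagging it V would leave rule 3 unsatisfiable, so it must be N.
Position 3: tagging it V would leave rule 3 unsatisfiable, so it must be N.
The only consistent sequence is: R N N R R N R R.
Check: rule 1 ✓; rule 2 ✓; rule 3 ✓.

N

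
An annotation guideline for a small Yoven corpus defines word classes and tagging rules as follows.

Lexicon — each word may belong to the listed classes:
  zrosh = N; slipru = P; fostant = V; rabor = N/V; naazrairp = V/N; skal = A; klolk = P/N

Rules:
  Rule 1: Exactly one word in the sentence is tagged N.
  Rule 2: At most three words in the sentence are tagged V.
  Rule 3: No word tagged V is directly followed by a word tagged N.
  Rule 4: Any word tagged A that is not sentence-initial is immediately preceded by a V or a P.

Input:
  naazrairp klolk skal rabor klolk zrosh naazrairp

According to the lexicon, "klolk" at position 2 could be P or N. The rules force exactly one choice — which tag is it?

P

Candidates per position — 1:naazrairp {V,N}; 2:klolk {P,N}; 3:skal {A}; 4:rabor {N,V}; 5:klolk {P,N}; 6:zrosh {N}; 7:naazrairp {V,N}.
At position 1, choosing N makes rule 1 impossible to satisfy; hence V.
At position 2, choosing N makes rule 1 impossible to satisfy; hence P.
At position 4, choosing N makes rule 1 impossible to satisfy; hence V.
At position 5, choosing N makes rule 1 impossible to satisfy; hence P.
At position 7, choosing N makes rule 1 impossible to satisfy; hence V.
The only consistent sequence is: V P A V P N V.
Rule-by-rule: rule 1 ok; rule 2 ok; rule 3 ok; rule 4 ok.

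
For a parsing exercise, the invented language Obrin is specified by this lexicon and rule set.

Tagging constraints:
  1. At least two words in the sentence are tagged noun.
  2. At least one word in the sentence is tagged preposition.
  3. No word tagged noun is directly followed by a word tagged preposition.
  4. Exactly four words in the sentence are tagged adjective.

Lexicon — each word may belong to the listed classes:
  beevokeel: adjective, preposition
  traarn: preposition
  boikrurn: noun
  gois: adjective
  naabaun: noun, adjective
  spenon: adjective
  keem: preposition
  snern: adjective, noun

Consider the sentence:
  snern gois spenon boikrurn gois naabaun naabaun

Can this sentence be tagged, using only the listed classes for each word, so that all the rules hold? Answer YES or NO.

NO

Candidates per position — 1:snern {adjective,noun}; 2:gois {adjective}; 3:spenon {adjective}; 4:boikrurn {noun}; 5:gois {adjective}; 6:naabaun {noun,adjective}; 7:naabaun {noun,adjective}.
Rule 2 cannot be satisfied by any choice of tags from the lexicon.
So there is no consistent tagging.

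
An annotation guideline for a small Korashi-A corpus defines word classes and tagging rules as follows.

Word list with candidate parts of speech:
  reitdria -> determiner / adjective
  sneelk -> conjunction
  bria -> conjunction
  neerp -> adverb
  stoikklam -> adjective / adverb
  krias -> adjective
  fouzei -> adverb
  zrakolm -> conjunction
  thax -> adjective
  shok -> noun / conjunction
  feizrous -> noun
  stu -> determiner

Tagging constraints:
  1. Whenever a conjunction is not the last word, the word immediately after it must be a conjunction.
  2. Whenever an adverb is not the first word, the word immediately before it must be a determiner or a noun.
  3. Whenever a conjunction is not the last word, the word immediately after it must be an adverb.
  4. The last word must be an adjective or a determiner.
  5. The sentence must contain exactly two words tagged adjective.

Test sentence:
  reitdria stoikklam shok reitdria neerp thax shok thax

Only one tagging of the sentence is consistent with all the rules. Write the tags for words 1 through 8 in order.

determiner adverb noun determiner adverb adjective noun adjective

Candidates per position — 1:reitdria {determiner,adjective}; 2:stoikklam {adjective,adverb}; 3:shok {noun,conjunction}; 4:reitdria {determiner,adjective}; 5:neerp {adverb}; 6:thax {adjective}; 7:shok {noun,conjunction}; 8:thax {adjective}.
If word 1 were adjective, no tagging could satisfy rule 5; so word 1 is determiner.
If word 2 were adjective, no tagging could satisfy rule 5; so word 2 is adverb.
If word 3 were conjunction, no tagging could satisfy rule 1; so word 3 is noun.
If word 4 were adjective, no tagging could satisfy rule 2; so word 4 is determiner.
If word 7 were conjunction, no tagging could satisfy rule 1; so word 7 is noun.
That leaves exactly one tagging: determiner adverb noun determiner adverb adjective noun adjective.
Checking: rule 1 ok; rule 2 ok; rule 3 ok; rule 4 ok; rule 5 ok.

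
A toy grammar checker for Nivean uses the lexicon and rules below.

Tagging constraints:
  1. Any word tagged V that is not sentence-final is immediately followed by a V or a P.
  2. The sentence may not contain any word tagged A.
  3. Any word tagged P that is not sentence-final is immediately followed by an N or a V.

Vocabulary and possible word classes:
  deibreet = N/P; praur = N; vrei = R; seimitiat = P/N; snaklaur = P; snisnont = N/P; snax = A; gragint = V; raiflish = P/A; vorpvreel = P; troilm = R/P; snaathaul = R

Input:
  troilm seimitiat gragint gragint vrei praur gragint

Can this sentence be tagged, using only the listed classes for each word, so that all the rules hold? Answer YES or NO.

Candidates per position — 1:troilm {R,P}; 2:seimitiat {P,N}; 3:gragint {V}; 4:gragint {V}; 5:vrei {R}; 6:praur {N}; 7:gragint {V}.
Rule 1 cannot be satisfied by any choice of tags from the lexicon.
So there is no consistent tagging.

NO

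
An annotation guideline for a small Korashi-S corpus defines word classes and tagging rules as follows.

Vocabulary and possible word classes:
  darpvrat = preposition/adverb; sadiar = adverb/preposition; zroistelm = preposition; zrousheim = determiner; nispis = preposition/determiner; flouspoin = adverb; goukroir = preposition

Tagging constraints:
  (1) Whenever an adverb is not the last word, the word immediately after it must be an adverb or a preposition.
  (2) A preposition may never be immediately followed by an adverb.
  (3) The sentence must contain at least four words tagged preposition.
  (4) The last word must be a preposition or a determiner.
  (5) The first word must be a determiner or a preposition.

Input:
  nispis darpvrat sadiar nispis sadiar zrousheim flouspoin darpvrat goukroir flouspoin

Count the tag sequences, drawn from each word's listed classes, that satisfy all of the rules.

0

Candidates per position — 1:nispis {preposition,determiner}; 2:darpvrat {preposition,adverb}; 3:sadiar {adverb,preposition}; 4:nispis {preposition,determiner}; 5:sadiar {adverb,preposition}; 6:zrousheim {determiner}; 7:flouspoin {adverb}; 8:darpvrat {preposition,adverb}; 9:goukroir {preposition}; 10:flouspoin {adverb}.
There are 64 candidate sequences in total.
Rule 2 cannot be satisfied by any choice of tags from the lexicon.
So there is no consistent tagging.
Count = 0.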